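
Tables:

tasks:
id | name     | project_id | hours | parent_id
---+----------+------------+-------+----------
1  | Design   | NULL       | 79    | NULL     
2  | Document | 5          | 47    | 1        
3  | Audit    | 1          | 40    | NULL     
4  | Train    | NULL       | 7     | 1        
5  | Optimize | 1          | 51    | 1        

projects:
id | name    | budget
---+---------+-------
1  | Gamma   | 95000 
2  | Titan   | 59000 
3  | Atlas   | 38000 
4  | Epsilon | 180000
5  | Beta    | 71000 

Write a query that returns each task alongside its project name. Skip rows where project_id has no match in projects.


INNER JOIN keeps only tasks rows whose project_id matches an id in projects. Walk through each task:
  - task 1 (Design): project_id=NULL, no match -> dropped
  - task 2 (Document): project_id=5 -> matches Beta
  - task 3 (Audit): project_id=1 -> matches Gamma
  - task 4 (Train): project_id=NULL, no match -> dropped
  - task 5 (Optimize): project_id=1 -> matches Gamma
So 2 of 5 rows are dropped.

SQL:
SELECT a.name, b.name AS project
FROM tasks a
INNER JOIN projects b ON a.project_id = b.id

Result:
name     | project
---------+--------
Document | Beta   
Audit    | Gamma  
Optimize | Gamma  


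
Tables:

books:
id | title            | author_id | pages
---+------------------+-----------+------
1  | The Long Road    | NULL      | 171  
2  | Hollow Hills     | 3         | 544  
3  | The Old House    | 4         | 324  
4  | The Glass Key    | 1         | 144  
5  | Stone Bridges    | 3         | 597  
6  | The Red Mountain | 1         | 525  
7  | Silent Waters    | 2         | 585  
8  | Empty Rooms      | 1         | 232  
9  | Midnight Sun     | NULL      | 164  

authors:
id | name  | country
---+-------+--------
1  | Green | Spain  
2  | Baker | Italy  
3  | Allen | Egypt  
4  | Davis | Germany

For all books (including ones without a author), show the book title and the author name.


LEFT JOIN keeps every row from books (the left table); where author_id has no match in authors, the author columns become NULL. Walk through each book:
  - book 1 (The Long Road): author_id=NULL, no match -> kept with NULL
  - book 2 (Hollow Hills): author_id=3 -> matches Allen
  - book 3 (The Old House): author_id=4 -> matches Davis
  - book 4 (The Glass Key): author_id=1 -> matches Green
  - book 5 (Stone Bridges): author_id=3 -> matches Allen
  - book 6 (The Red Mountain): author_id=1 -> matches Green
  - book 7 (Silent Waters): author_id=2 -> matches Baker
  - book 8 (Empty Rooms): author_id=1 -> matches Green
  - book 9 (Midnight Sun): author_id=NULL, no match -> kept with NULL
All 9 rows appear; 2 have NULL author.

SQL:
SELECT a.title, b.name AS author
FROM books a
LEFT JOIN authors b ON a.author_id = b.id

Result:
title            | author
-----------------+-------
The Long Road    | NULL  
Hollow Hills     | Allen 
The Old House    | Davis 
The Glass Key    | Green 
Stone Bridges    | Allen 
The Red Mountain | Green 
Silent Waters    | Baker 
Empty Rooms      | Green 
Midnight Sun     | NULL  


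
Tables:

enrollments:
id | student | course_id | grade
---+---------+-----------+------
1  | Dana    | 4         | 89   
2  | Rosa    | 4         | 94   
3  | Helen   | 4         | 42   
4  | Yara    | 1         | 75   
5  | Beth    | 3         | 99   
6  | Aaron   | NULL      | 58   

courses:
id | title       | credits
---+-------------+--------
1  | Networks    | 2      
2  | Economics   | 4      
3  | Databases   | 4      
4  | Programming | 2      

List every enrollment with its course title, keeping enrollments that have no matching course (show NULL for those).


LEFT JOIN keeps every row from enrollments (the left table); where course_id has no match in courses, the course columns become NULL. Walk through each enrollment:
  - enrollment 1 (Dana): course_id=4 -> matches Programming
  - enrollment 2 (Rosa): course_id=4 -> matches Programming
  - enrollment 3 (Helen): course_id=4 -> matches Programming
  - enrollment 4 (Yara): course_id=1 -> matches Networks
  - enrollment 5 (Beth): course_id=3 -> matches Databases
  - enrollment 6 (Aaron): course_id=NULL, no match -> kept with NULL
All 6 rows appear; 1 has NULL course.

SQL:
SELECT a.student, b.title AS course
FROM enrollments a
LEFT JOIN courses b ON a.course_id = b.id

Result:
student | course     
--------+------------
Dana    | Programming
Rosa    | Programming
Helen   | Programming
Yara    | Networks   
Beth    | Databases  
Aaron   | NULL       


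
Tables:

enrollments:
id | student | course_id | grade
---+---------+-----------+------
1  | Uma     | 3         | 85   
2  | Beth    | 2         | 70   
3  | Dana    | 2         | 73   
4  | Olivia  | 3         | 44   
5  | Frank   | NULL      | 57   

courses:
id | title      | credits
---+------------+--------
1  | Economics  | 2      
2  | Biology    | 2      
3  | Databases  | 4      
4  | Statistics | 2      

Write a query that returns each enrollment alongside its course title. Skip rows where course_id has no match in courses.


INNER JOIN keeps only enrollments rows whose course_id matches an id in courses. Walk through each enrollment:
  - enrollment 1 (Uma): course_id=3 -> matches Databases
  - enrollment 2 (Beth): course_id=2 -> matches Biology
  - enrollment 3 (Dana): course_id=2 -> matches Biology
  - enrollment 4 (Olivia): course_id=3 -> matches Databases
  - enrollment 5 (Frank): course_id=NULL, no match -> dropped
So 1 of 5 rows is dropped.

SQL:
SELECT a.student, b.title AS course
FROM enrollments a
INNER JOIN courses b ON a.course_id = b.id

Result:
student | course   
--------+----------
Uma     | Databases
Beth    | Biology  
Dana    | Biology  
Olivia  | Databases


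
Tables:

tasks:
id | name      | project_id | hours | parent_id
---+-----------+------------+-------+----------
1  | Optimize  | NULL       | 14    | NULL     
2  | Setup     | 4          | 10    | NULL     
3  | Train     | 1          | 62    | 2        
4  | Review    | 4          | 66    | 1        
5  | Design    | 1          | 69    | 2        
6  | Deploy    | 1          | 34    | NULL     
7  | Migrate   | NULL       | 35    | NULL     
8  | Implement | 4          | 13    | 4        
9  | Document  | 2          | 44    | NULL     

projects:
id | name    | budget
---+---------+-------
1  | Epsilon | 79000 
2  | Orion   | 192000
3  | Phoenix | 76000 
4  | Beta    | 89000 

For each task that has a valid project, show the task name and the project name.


INNER JOIN keeps only tasks rows whose project_id matches an id in projects. Walk through each task:
  - task 1 (Optimize): project_id=NULL, no match -> dropped
  - task 2 (Setup): project_id=4 -> matches Beta
  - task 3 (Train): project_id=1 -> matches Epsilon
  - task 4 (Review): project_id=4 -> matches Beta
  - task 5 (Design): project_id=1 -> matches Epsilon
  - task 6 (Deploy): project_id=1 -> matches Epsilon
  - task 7 (Migrate): project_id=NULL, no match -> dropped
  - task 8 (Implement): project_id=4 -> matches Beta
  - task 9 (Document): project_id=2 -> matches Orion
So 2 of 9 rows are dropped.

SQL:
SELECT a.name, b.name AS project
FROM tasks a
INNER JOIN projects b ON a.project_id = b.id

Result:
name      | project
----------+--------
Setup     | Beta   
Train     | Epsilon
Review    | Beta   
Design    | Epsilon
Deploy    | Epsilon
Implement | Beta   
Document  | Orion  


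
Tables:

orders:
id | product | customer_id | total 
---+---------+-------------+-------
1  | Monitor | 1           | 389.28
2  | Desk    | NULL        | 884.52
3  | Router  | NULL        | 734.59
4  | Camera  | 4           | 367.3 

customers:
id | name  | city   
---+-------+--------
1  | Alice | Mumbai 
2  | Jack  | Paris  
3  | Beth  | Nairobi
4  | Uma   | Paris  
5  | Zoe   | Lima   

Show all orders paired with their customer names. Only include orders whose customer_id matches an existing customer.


INNER JOIN keeps only orders rows whose customer_id matches an id in customers. Walk through each order:
  - order 1 (Monitor): customer_id=1 -> matches Alice
  - order 2 (Desk): customer_id=NULL, no match -> dropped
  - order 3 (Router): customer_id=NULL, no match -> dropped
  - order 4 (Camera): customer_id=4 -> matches Uma
So 2 of 4 rows are dropped.

SQL:
SELECT a.product, b.name AS customer
FROM orders a
INNER JOIN customers b ON a.customer_id = b.id

Result:
product | customer
--------+---------
Monitor | Alice   
Camera  | Uma     


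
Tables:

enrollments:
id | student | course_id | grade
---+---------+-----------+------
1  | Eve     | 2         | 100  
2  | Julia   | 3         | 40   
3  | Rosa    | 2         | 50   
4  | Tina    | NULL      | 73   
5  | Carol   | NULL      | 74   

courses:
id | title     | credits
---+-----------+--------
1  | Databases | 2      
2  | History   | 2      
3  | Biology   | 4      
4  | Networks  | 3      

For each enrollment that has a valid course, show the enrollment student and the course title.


INNER JOIN keeps only enrollments rows whose course_id matches an id in courses. Walk through each enrollment:
  - enrollment 1 (Eve): course_id=2 -> matches History
  - enrollment 2 (Julia): course_id=3 -> matches Biology
  - enrollment 3 (Rosa): course_id=2 -> matches History
  - enrollment 4 (Tina): course_id=NULL, no match -> dropped
  - enrollment 5 (Carol): course_id=NULL, no match -> dropped
So 2 of 5 rows are dropped.

SQL:
SELECT a.student, b.title AS course
FROM enrollments a
INNER JOIN courses b ON a.course_id = b.id

Result:
student | course 
--------+--------
Eve     | History
Julia   | Biology
Rosa    | History


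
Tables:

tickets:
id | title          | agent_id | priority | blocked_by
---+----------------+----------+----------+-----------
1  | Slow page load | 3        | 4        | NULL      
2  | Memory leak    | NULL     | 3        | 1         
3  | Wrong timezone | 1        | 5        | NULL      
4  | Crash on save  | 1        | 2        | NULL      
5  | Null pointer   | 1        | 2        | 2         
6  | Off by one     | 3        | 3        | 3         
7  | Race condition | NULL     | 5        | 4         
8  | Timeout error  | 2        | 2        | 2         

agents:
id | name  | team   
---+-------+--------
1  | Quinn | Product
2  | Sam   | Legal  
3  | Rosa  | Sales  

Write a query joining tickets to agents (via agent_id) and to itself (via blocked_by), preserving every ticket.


Two LEFT JOINs from the same base table tickets: one to agents via agent_id, one to tickets itself via blocked_by. Both are LEFT so every ticket is preserved.
Match against agents:
  - ticket 1 (Slow page load): agent_id=3 -> matches Rosa
  - ticket 2 (Memory leak): agent_id=NULL, no match -> kept with NULL
  - ticket 3 (Wrong timezone): agent_id=1 -> matches Quinn
  - ticket 4 (Crash on save): agent_id=1 -> matches Quinn
  - ticket 5 (Null pointer): agent_id=1 -> matches Quinn
  - ticket 6 (Off by one): agent_id=3 -> matches Rosa
  - ticket 7 (Race condition): agent_id=NULL, no match -> kept with NULL
  - ticket 8 (Timeout error): agent_id=2 -> matches Sam
Match against tickets (self):
  - ticket 1 (Slow page load): blocked_by=NULL -> NULL
  - ticket 2 (Memory leak): blocked_by=1 -> Slow page load
  - ticket 3 (Wrong timezone): blocked_by=NULL -> NULL
  - ticket 4 (Crash on save): blocked_by=NULL -> NULL
  - ticket 5 (Null pointer): blocked_by=2 -> Memory leak
  - ticket 6 (Off by one): blocked_by=3 -> Wrong timezone
  - ticket 7 (Race condition): blocked_by=4 -> Crash on save
  - ticket 8 (Timeout error): blocked_by=2 -> Memory leak

SQL:
SELECT a.title, b.name AS agent, c.title AS blocked_by
FROM tickets a
LEFT JOIN agents b ON a.agent_id = b.id
LEFT JOIN tickets c ON a.blocked_by = c.id

Result:
title          | agent | blocked_by    
---------------+-------+---------------
Slow page load | Rosa  | NULL          
Memory leak    | NULL  | Slow page load
Wrong timezone | Quinn | NULL          
Crash on save  | Quinn | NULL          
Null pointer   | Quinn | Memory leak   
Off by one     | Rosa  | Wrong timezone
Race condition | NULL  | Crash on save 
Timeout error  | Sam   | Memory leak   


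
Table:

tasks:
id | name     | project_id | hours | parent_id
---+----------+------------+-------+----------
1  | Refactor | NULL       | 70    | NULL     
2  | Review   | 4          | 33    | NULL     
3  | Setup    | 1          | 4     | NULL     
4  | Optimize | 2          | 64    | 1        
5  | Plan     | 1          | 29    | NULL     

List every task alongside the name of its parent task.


This is a self-join: tasks is joined to a second copy of itself, matching each row's parent_id to another row's id. Use LEFT JOIN so rows with parent_id=NULL are kept.
  - task 1 (Refactor): parent_id=NULL -> NULL
  - task 2 (Review): parent_id=NULL -> NULL
  - task 3 (Setup): parent_id=NULL -> NULL
  - task 4 (Optimize): parent_id=1 -> Refactor
  - task 5 (Plan): parent_id=NULL -> NULL

SQL:
SELECT a.name AS item, b.name AS parent
FROM tasks a
LEFT JOIN tasks b ON a.parent_id = b.id

Result:
item     | parent  
---------+---------
Refactor | NULL    
Review   | NULL    
Setup    | NULL    
Optimize | Refactor
Plan     | NULL    


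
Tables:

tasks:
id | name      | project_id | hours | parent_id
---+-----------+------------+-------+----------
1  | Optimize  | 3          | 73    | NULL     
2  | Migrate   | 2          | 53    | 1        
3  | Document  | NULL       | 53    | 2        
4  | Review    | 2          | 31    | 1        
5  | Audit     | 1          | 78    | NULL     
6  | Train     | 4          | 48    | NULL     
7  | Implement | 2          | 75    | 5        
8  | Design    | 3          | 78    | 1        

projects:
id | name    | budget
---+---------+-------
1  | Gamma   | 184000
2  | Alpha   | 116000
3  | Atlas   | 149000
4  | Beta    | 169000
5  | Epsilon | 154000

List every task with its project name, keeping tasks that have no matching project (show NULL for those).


LEFT JOIN keeps every row from tasks (the left table); where project_id has no match in projects, the project columns become NULL. Walk through each task:
  - task 1 (Optimize): project_id=3 -> matches Atlas
  - task 2 (Migrate): project_id=2 -> matches Alpha
  - task 3 (Document): project_id=NULL, no match -> kept with NULL
  - task 4 (Review): project_id=2 -> matches Alpha
  - task 5 (Audit): project_id=1 -> matches Gamma
  - task 6 (Train): project_id=4 -> matches Beta
  - task 7 (Implement): project_id=2 -> matches Alpha
  - task 8 (Design): project_id=3 -> matches Atlas
All 8 rows appear; 1 has NULL project.

SQL:
SELECT a.name, b.name AS project
FROM tasks a
LEFT JOIN projects b ON a.project_id = b.id

Result:
name      | project
----------+--------
Optimize  | Atlas  
Migrate   | Alpha  
Document  | NULL   
Review    | Alpha  
Audit     | Gamma  
Train     | Beta   
Implement | Alpha  
Design    | Atlas  


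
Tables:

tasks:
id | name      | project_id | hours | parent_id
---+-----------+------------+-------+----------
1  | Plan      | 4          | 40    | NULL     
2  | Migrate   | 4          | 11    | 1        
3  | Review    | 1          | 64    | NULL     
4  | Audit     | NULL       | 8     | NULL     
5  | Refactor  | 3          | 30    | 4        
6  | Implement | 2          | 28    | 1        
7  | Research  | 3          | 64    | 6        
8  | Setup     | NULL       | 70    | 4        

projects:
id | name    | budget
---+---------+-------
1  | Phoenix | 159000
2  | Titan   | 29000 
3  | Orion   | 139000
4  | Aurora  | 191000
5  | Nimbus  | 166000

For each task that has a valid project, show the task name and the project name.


INNER JOIN keeps only tasks rows whose project_id matches an id in projects. Walk through each task:
  - task 1 (Plan): project_id=4 -> matches Aurora
  - task 2 (Migrate): project_id=4 -> matches Aurora
  - task 3 (Review): project_id=1 -> matches Phoenix
  - task 4 (Audit): project_id=NULL, no match -> dropped
  - task 5 (Refactor): project_id=3 -> matches Orion
  - task 6 (Implement): project_id=2 -> matches Titan
  - task 7 (Research): project_id=3 -> matches Orion
  - task 8 (Setup): project_id=NULL, no match -> dropped
So 2 of 8 rows are dropped.

SQL:
SELECT a.name, b.name AS project
FROM tasks a
INNER JOIN projects b ON a.project_id = b.id

Result:
name      | project
----------+--------
Plan      | Aurora 
Migrate   | Aurora 
Review    | Phoenix
Refactor  | Orion  
Implement | Titan  
Research  | Orion  


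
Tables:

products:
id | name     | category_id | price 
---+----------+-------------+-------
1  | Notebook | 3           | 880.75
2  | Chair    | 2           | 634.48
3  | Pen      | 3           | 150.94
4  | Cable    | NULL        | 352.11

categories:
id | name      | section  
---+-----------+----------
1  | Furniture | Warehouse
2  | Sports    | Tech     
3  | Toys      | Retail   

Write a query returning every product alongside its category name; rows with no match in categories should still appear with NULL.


LEFT JOIN keeps every row from products (the left table); where category_id has no match in categories, the category columns become NULL. Walk through each product:
  - product 1 (Notebook): category_id=3 -> matches Toys
  - product 2 (Chair): category_id=2 -> matches Sports
  - product 3 (Pen): category_id=3 -> matches Toys
  - product 4 (Cable): category_id=NULL, no match -> kept with NULL
All 4 rows appear; 1 has NULL category.

SQL:
SELECT a.name, b.name AS category
FROM products a
LEFT JOIN categories b ON a.category_id = b.id

Result:
name     | category
---------+---------
Notebook | Toys    
Chair    | Sports  
Pen      | Toys    
Cable    | NULL    


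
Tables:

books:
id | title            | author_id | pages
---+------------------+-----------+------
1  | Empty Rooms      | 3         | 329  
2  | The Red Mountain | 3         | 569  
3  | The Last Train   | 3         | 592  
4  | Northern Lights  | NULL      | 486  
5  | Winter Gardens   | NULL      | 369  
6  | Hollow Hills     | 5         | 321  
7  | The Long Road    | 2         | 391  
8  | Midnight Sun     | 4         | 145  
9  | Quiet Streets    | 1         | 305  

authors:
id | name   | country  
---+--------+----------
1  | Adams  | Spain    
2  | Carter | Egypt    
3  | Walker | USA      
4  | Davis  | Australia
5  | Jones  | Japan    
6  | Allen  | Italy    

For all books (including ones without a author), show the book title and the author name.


LEFT JOIN keeps every row from books (the left table); where author_id has no match in authors, the author columns become NULL. Walk through each book:
  - book 1 (Empty Rooms): author_id=3 -> matches Walker
  - book 2 (The Red Mountain): author_id=3 -> matches Walker
  - book 3 (The Last Train): author_id=3 -> matches Walker
  - book 4 (Northern Lights): author_id=NULL, no match -> kept with NULL
  - book 5 (Winter Gardens): author_id=NULL, no match -> kept with NULL
  - book 6 (Hollow Hills): author_id=5 -> matches Jones
  - book 7 (The Long Road): author_id=2 -> matches Carter
  - book 8 (Midnight Sun): author_id=4 -> matches Davis
  - book 9 (Quiet Streets): author_id=1 -> matches Adams
All 9 rows appear; 2 have NULL author.

SQL:
SELECT a.title, b.name AS author
FROM books a
LEFT JOIN authors b ON a.author_id = b.id

Result:
title            | author
-----------------+-------
Empty Rooms      | Walker
The Red Mountain | Walker
The Last Train   | Walker
Northern Lights  | NULL  
Winter Gardens   | NULL  
Hollow Hills     | Jones 
The Long Road    | Carter
Midnight Sun     | Davis 
Quiet Streets    | Adams 


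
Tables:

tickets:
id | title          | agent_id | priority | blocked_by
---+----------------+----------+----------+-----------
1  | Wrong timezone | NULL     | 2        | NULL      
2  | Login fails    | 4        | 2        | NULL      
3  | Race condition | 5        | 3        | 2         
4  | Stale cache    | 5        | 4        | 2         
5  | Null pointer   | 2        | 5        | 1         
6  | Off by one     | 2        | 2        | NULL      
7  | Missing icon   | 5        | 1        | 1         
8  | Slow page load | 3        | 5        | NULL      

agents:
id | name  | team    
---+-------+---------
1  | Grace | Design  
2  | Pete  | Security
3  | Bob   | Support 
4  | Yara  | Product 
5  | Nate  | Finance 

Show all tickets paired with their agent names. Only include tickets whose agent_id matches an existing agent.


INNER JOIN keeps only tickets rows whose agent_id matches an id in agents. Walk through each ticket:
  - ticket 1 (Wrong timezone): agent_id=NULL, no match -> dropped
  - ticket 2 (Login fails): agent_id=4 -> matches Yara
  - ticket 3 (Race condition): agent_id=5 -> matches Nate
  - ticket 4 (Stale cache): agent_id=5 -> matches Nate
  - ticket 5 (Null pointer): agent_id=2 -> matches Pete
  - ticket 6 (Off by one): agent_id=2 -> matches Pete
  - ticket 7 (Missing icon): agent_id=5 -> matches Nate
  - ticket 8 (Slow page load): agent_id=3 -> matches Bob
So 1 of 8 rows is dropped.

SQL:
SELECT a.title, b.name AS agent
FROM tickets a
INNER JOIN agents b ON a.agent_id = b.id

Result:
title          | agent
---------------+------
Login fails    | Yara 
Race condition | Nate 
Stale cache    | Nate 
Null pointer   | Pete 
Off by one     | Pete 
Missing icon   | Nate 
Slow page load | Bob  


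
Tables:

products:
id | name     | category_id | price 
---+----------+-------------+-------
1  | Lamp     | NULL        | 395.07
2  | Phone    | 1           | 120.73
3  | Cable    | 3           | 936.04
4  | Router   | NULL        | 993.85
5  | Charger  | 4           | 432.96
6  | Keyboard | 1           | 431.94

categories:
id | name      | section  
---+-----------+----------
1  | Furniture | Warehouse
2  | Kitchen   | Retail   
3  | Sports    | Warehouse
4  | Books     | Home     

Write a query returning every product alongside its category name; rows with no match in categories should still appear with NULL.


LEFT JOIN keeps every row from products (the left table); where category_id has no match in categories, the category columns become NULL. Walk through each product:
  - product 1 (Lamp): category_id=NULL, no match -> kept with NULL
  - product 2 (Phone): category_id=1 -> matches Furniture
  - product 3 (Cable): category_id=3 -> matches Sports
  - product 4 (Router): category_id=NULL, no match -> kept with NULL
  - product 5 (Charger): category_id=4 -> matches Books
  - product 6 (Keyboard): category_id=1 -> matches Furniture
All 6 rows appear; 2 have NULL category.

SQL:
SELECT a.name, b.name AS category
FROM products a
LEFT JOIN categories b ON a.category_id = b.id

Result:
name     | category 
---------+----------
Lamp     | NULL     
Phone    | Furniture
Cable    | Sports   
Router   | NULL     
Charger  | Books    
Keyboard | Furniture


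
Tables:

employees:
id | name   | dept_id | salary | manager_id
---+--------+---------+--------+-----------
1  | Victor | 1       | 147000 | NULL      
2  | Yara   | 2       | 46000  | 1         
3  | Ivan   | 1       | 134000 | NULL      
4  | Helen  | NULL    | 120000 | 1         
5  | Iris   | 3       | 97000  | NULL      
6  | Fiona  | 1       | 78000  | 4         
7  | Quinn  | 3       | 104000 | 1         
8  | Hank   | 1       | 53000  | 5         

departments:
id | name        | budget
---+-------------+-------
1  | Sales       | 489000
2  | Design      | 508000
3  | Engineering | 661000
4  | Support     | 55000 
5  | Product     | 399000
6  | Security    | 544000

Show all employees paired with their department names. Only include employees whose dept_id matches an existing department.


INNER JOIN keeps only employees rows whose dept_id matches an id in departments. Walk through each employee:
  - employee 1 (Victor): dept_id=1 -> matches Sales
  - employee 2 (Yara): dept_id=2 -> matches Design
  - employee 3 (Ivan): dept_id=1 -> matches Sales
  - employee 4 (Helen): dept_id=NULL, no match -> dropped
  - employee 5 (Iris): dept_id=3 -> matches Engineering
  - employee 6 (Fiona): dept_id=1 -> matches Sales
  - employee 7 (Quinn): dept_id=3 -> matches Engineering
  - employee 8 (Hank): dept_id=1 -> matches Sales
So 1 of 8 rows is dropped.

SQL:
SELECT a.name, b.name AS department
FROM employees a
INNER JOIN departments b ON a.dept_id = b.id

Result:
name   | department 
-------+------------
Victor | Sales      
Yara   | Design     
Ivan   | Sales      
Iris   | Engineering
Fiona  | Sales      
Quinn  | Engineering
Hank   | Sales      


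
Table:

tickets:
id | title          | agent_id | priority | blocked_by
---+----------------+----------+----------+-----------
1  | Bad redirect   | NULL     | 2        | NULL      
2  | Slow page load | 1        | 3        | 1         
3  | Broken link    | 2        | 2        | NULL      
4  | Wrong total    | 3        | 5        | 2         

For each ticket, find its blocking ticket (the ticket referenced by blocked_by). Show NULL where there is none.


This is a self-join: tickets is joined to a second copy of itself, matching each row's blocked_by to another row's id. Use LEFT JOIN so rows with blocked_by=NULL are kept.
  - ticket 1 (Bad redirect): blocked_by=NULL -> NULL
  - ticket 2 (Slow page load): blocked_by=1 -> Bad redirect
  - ticket 3 (Broken link): blocked_by=NULL -> NULL
  - ticket 4 (Wrong total): blocked_by=2 -> Slow page load

SQL:
SELECT a.title AS item, b.title AS blocked_by
FROM tickets a
LEFT JOIN tickets b ON a.blocked_by = b.id

Result:
item           | blocked_by    
---------------+---------------
Bad redirect   | NULL          
Slow page load | Bad redirect  
Broken link    | NULL          
Wrong total    | Slow page load


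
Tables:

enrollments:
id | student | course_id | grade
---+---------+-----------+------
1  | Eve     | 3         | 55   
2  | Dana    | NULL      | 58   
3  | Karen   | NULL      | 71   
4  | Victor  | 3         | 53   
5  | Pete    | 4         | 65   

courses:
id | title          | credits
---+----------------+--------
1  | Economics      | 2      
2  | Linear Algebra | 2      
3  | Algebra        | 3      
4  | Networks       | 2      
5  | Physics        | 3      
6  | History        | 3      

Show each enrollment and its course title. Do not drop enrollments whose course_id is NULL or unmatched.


LEFT JOIN keeps every row from enrollments (the left table); where course_id has no match in courses, the course columns become NULL. Walk through each enrollment:
  - enrollment 1 (Eve): course_id=3 -> matches Algebra
  - enrollment 2 (Dana): course_id=NULL, no match -> kept with NULL
  - enrollment 3 (Karen): course_id=NULL, no match -> kept with NULL
  - enrollment 4 (Victor): course_id=3 -> matches Algebra
  - enrollment 5 (Pete): course_id=4 -> matches Networks
All 5 rows appear; 2 have NULL course.

SQL:
SELECT a.student, b.title AS course
FROM enrollments a
LEFT JOIN courses b ON a.course_id = b.id

Result:
student | course  
--------+---------
Eve     | Algebra 
Dana    | NULL    
Karen   | NULL    
Victor  | Algebra 
Pete    | Networks


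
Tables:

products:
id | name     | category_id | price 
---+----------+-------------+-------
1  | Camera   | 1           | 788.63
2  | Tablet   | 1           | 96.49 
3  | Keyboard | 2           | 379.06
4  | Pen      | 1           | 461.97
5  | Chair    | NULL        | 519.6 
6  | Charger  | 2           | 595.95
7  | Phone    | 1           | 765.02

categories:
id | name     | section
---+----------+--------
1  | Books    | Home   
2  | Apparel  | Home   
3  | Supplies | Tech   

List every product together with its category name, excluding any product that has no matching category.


INNER JOIN keeps only products rows whose category_id matches an id in categories. Walk through each product:
  - product 1 (Camera): category_id=1 -> matches Books
  - product 2 (Tablet): category_id=1 -> matches Books
  - product 3 (Keyboard): category_id=2 -> matches Apparel
  - product 4 (Pen): category_id=1 -> matches Books
  - product 5 (Chair): category_id=NULL, no match -> dropped
  - product 6 (Charger): category_id=2 -> matches Apparel
  - product 7 (Phone): category_id=1 -> matches Books
So 1 of 7 rows is dropped.

SQL:
SELECT a.name, b.name AS category
FROM products a
INNER JOIN categories b ON a.category_id = b.id

Result:
name     | category
---------+---------
Camera   | Books   
Tablet   | Books   
Keyboard | Apparel 
Pen      | Books   
Charger  | Apparel 
Phone    | Books   


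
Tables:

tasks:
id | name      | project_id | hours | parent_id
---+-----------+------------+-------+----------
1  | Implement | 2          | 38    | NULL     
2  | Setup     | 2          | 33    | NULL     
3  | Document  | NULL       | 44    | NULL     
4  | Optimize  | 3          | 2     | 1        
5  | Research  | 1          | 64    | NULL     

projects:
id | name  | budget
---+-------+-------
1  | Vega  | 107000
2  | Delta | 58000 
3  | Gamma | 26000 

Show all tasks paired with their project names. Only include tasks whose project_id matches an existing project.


INNER JOIN keeps only tasks rows whose project_id matches an id in projects. Walk through each task:
  - task 1 (Implement): project_id=2 -> matches Delta
  - task 2 (Setup): project_id=2 -> matches Delta
  - task 3 (Document): project_id=NULL, no match -> dropped
  - task 4 (Optimize): project_id=3 -> matches Gamma
  - task 5 (Research): project_id=1 -> matches Vega
So 1 of 5 rows is dropped.

SQL:
SELECT a.name, b.name AS project
FROM tasks a
INNER JOIN projects b ON a.project_id = b.id

Result:
name      | project
----------+--------
Implement | Delta  
Setup     | Delta  
Optimize  | Gamma  
Research  | Vega   


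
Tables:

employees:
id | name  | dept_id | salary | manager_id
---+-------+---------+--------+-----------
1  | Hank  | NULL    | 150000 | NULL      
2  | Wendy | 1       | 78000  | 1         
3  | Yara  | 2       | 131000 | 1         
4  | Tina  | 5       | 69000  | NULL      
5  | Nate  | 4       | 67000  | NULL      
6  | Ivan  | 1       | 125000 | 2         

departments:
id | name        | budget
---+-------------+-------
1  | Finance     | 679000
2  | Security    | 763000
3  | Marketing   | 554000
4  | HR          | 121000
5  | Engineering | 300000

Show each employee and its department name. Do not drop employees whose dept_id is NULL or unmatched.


LEFT JOIN keeps every row from employees (the left table); where dept_id has no match in departments, the department columns become NULL. Walk through each employee:
  - employee 1 (Hank): dept_id=NULL, no match -> kept with NULL
  - employee 2 (Wendy): dept_id=1 -> matches Finance
  - employee 3 (Yara): dept_id=2 -> matches Security
  - employee 4 (Tina): dept_id=5 -> matches Engineering
  - employee 5 (Nate): dept_id=4 -> matches HR
  - employee 6 (Ivan): dept_id=1 -> matches Finance
All 6 rows appear; 1 has NULL department.

SQL:
SELECT a.name, b.name AS department
FROM employees a
LEFT JOIN departments b ON a.dept_id = b.id

Result:
name  | department 
------+------------
Hank  | NULL       
Wendy | Finance    
Yara  | Security   
Tina  | Engineering
Nate  | HR         
Ivan  | Finance    


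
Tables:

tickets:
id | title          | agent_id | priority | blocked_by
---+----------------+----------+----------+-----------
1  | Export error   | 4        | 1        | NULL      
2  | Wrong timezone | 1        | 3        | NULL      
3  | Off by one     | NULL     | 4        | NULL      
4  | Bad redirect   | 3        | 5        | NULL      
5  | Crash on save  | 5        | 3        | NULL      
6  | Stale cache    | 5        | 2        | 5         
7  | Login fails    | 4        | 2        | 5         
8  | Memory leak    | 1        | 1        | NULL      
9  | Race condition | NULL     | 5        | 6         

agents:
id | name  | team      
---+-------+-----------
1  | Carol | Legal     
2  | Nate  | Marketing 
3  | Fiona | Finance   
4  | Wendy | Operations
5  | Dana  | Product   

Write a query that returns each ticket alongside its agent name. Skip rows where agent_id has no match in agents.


INNER JOIN keeps only tickets rows whose agent_id matches an id in agents. Walk through each ticket:
  - ticket 1 (Export error): agent_id=4 -> matches Wendy
  - ticket 2 (Wrong timezone): agent_id=1 -> matches Carol
  - ticket 3 (Off by one): agent_id=NULL, no match -> dropped
  - ticket 4 (Bad redirect): agent_id=3 -> matches Fiona
  - ticket 5 (Crash on save): agent_id=5 -> matches Dana
  - ticket 6 (Stale cache): agent_id=5 -> matches Dana
  - ticket 7 (Login fails): agent_id=4 -> matches Wendy
  - ticket 8 (Memory leak): agent_id=1 -> matches Carol
  - ticket 9 (Race condition): agent_id=NULL, no match -> dropped
So 2 of 9 rows are dropped.

SQL:
SELECT a.title, b.name AS agent
FROM tickets a
INNER JOIN agents b ON a.agent_id = b.id

Result:
title          | agent
---------------+------
Export error   | Wendy
Wrong timezone | Carol
Bad redirect   | Fiona
Crash on save  | Dana 
Stale cache    | Dana 
Login fails    | Wendy
Memory leak    | Carol


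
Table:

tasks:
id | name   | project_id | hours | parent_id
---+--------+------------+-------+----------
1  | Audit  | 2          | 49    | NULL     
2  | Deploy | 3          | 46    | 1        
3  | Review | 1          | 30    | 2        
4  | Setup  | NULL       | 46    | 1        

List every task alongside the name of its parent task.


This is a self-join: tasks is joined to a second copy of itself, matching each row's parent_id to another row's id. Use LEFT JOIN so rows with parent_id=NULL are kept.
  - task 1 (Audit): parent_id=NULL -> NULL
  - task 2 (Deploy): parent_id=1 -> Audit
  - task 3 (Review): parent_id=2 -> Deploy
  - task 4 (Setup): parent_id=1 -> Audit

SQL:
SELECT a.name AS item, b.name AS parent
FROM tasks a
LEFT JOIN tasks b ON a.parent_id = b.id

Result:
item   | parent
-------+-------
Audit  | NULL  
Deploy | Audit 
Review | Deploy
Setup  | Audit 


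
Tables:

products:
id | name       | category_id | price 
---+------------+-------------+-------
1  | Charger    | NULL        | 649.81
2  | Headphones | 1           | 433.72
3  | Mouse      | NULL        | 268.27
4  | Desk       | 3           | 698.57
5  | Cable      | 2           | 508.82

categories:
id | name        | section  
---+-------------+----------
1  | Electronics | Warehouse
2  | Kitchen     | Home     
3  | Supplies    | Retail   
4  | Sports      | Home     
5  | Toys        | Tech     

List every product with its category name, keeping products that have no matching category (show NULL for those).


LEFT JOIN keeps every row from products (the left table); where category_id has no match in categories, the category columns become NULL. Walk through each product:
  - product 1 (Charger): category_id=NULL, no match -> kept with NULL
  - product 2 (Headphones): category_id=1 -> matches Electronics
  - product 3 (Mouse): category_id=NULL, no match -> kept with NULL
  - product 4 (Desk): category_id=3 -> matches Supplies
  - product 5 (Cable): category_id=2 -> matches Kitchen
All 5 rows appear; 2 have NULL category.

SQL:
SELECT a.name, b.name AS category
FROM products a
LEFT JOIN categories b ON a.category_id = b.id

Result:
name       | category   
-----------+------------
Charger    | NULL       
Headphones | Electronics
Mouse      | NULL       
Desk       | Supplies   
Cable      | Kitchen    


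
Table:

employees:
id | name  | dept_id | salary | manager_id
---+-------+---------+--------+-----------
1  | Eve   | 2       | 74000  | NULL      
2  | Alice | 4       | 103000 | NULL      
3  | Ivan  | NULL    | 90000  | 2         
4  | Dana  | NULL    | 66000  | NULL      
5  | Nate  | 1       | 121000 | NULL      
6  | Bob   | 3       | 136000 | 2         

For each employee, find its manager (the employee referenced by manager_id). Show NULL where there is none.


This is a self-join: employees is joined to a second copy of itself, matching each row's manager_id to another row's id. Use LEFT JOIN so rows with manager_id=NULL are kept.
  - employee 1 (Eve): manager_id=NULL -> NULL
  - employee 2 (Alice): manager_id=NULL -> NULL
  - employee 3 (Ivan): manager_id=2 -> Alice
  - employee 4 (Dana): manager_id=NULL -> NULL
  - employee 5 (Nate): manager_id=NULL -> NULL
  - employee 6 (Bob): manager_id=2 -> Alice

SQL:
SELECT a.name AS item, b.name AS manager
FROM employees a
LEFT JOIN employees b ON a.manager_id = b.id

Result:
item  | manager
------+--------
Eve   | NULL   
Alice | NULL   
Ivan  | Alice  
Dana  | NULL   
Nate  | NULL   
Bob   | Alice  


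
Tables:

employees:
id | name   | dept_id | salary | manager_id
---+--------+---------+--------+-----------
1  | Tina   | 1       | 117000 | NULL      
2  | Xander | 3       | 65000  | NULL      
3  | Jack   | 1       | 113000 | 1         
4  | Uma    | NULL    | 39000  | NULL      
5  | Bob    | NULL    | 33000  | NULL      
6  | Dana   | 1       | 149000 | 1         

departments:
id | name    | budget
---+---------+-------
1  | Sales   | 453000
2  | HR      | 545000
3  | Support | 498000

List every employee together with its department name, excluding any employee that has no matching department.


INNER JOIN keeps only employees rows whose dept_id matches an id in departments. Walk through each employee:
  - employee 1 (Tina): dept_id=1 -> matches Sales
  - employee 2 (Xander): dept_id=3 -> matches Support
  - employee 3 (Jack): dept_id=1 -> matches Sales
  - employee 4 (Uma): dept_id=NULL, no match -> dropped
  - employee 5 (Bob): dept_id=NULL, no match -> dropped
  - employee 6 (Dana): dept_id=1 -> matches Sales
So 2 of 6 rows are dropped.

SQL:
SELECT a.name, b.name AS department
FROM employees a
INNER JOIN departments b ON a.dept_id = b.id

Result:
name   | department
-------+-----------
Tina   | Sales     
Xander | Support   
Jack   | Sales     
Dana   | Sales     


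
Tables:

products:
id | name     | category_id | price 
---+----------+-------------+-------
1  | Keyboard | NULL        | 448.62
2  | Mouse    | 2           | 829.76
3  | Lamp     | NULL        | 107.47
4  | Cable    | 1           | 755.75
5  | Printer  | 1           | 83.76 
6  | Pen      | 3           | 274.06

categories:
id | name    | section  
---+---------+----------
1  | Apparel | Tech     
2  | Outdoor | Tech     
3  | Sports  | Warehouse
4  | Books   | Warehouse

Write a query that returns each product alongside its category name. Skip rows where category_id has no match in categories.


INNER JOIN keeps only products rows whose category_id matches an id in categories. Walk through each product:
  - product 1 (Keyboard): category_id=NULL, no match -> dropped
  - product 2 (Mouse): category_id=2 -> matches Outdoor
  - product 3 (Lamp): category_id=NULL, no match -> dropped
  - product 4 (Cable): category_id=1 -> matches Apparel
  - product 5 (Printer): category_id=1 -> matches Apparel
  - product 6 (Pen): category_id=3 -> matches Sports
So 2 of 6 rows are dropped.

SQL:
SELECT a.name, b.name AS category
FROM products a
INNER JOIN categories b ON a.category_id = b.id

Result:
name    | category
--------+---------
Mouse   | Outdoor 
Cable   | Apparel 
Printer | Apparel 
Pen     | Sports  


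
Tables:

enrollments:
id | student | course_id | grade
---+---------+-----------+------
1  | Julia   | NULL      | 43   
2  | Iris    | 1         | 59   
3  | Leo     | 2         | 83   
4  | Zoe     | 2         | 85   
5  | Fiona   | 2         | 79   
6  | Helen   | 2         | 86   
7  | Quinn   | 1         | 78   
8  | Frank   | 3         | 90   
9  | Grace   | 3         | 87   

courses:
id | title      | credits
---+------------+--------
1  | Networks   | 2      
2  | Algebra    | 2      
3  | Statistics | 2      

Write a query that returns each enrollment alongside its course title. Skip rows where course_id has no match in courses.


INNER JOIN keeps only enrollments rows whose course_id matches an id in courses. Walk through each enrollment:
  - enrollment 1 (Julia): course_id=NULL, no match -> dropped
  - enrollment 2 (Iris): course_id=1 -> matches Networks
  - enrollment 3 (Leo): course_id=2 -> matches Algebra
  - enrollment 4 (Zoe): course_id=2 -> matches Algebra
  - enrollment 5 (Fiona): course_id=2 -> matches Algebra
  - enrollment 6 (Helen): course_id=2 -> matches Algebra
  - enrollment 7 (Quinn): course_id=1 -> matches Networks
  - enrollment 8 (Frank): course_id=3 -> matches Statistics
  - enrollment 9 (Grace): course_id=3 -> matches Statistics
So 1 of 9 rows is dropped.

SQL:
SELECT a.student, b.title AS course
FROM enrollments a
INNER JOIN courses b ON a.course_id = b.id

Result:
student | course    
--------+-----------
Iris    | Networks  
Leo     | Algebra   
Zoe     | Algebra   
Fiona   | Algebra   
Helen   | Algebra   
Quinn   | Networks  
Frank   | Statistics
Grace   | Statistics
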